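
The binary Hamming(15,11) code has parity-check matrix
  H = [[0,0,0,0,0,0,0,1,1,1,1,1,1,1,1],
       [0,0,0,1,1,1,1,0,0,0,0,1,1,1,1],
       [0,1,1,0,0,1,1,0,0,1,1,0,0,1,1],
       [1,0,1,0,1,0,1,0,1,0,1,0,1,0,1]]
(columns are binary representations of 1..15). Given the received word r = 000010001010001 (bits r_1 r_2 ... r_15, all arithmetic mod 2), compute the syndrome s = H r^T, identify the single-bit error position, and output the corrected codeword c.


s = (1, 0, 0, 0)^T, error position = 8, corrected codeword c = 000010011010001

Compute s = H r^T mod 2 one row at a time:
  s_1 = 0 + 1 + 0 + 1 + 0 + 0 + 0 + 1 = 3 ≡ 1 (mod 2).
  s_2 = 0 + 1 + 0 + 0 + 0 + 0 + 0 + 1 = 2 ≡ 0 (mod 2).
  s_3 = 0 + 0 + 0 + 0 + 0 + 1 + 0 + 1 = 2 ≡ 0 (mod 2).
  s_4 = 0 + 0 + 1 + 0 + 1 + 1 + 0 + 1 = 4 ≡ 0 (mod 2).
s = (1, 0, 0, 0)^T — this equals column 8 of H (binary 1000), so error is at position 8.
Correct: flip bit 8 of r = 000010001010001 to get c = 000010011010001.


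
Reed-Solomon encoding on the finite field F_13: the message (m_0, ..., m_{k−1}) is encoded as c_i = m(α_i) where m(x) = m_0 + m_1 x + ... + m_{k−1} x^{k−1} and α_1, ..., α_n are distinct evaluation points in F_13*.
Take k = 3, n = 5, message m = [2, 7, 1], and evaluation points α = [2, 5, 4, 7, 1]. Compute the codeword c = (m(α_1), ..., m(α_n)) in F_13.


c = [7, 10, 7, 9, 10]

Message polynomial: m(x) = 2 + 7·x + 1·x^2 (mod 13).
For each evaluation point α_i, compute m(α_i) mod 13:
  α_1 = 2: Horner steps 1 → 9 → 7, so m(2) = 7.
  α_2 = 5: Horner steps 1 → 12 → 10, so m(5) = 10.
  α_3 = 4: Horner steps 1 → 11 → 7, so m(4) = 7.
  α_4 = 7: Horner steps 1 → 1 → 9, so m(7) = 9.
  α_5 = 1: Horner steps 1 → 8 → 10, so m(1) = 10.
Codeword c = [7, 10, 7, 9, 10] ∈ F_13^5.


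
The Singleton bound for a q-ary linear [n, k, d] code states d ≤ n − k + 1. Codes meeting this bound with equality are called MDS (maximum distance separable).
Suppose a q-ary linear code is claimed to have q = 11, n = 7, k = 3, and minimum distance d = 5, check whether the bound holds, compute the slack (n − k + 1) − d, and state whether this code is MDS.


Singleton RHS = n − k + 1 = 5, slack = 0, bound satisfied, MDS.

Singleton bound: d ≤ n − k + 1.
Here n = 7, k = 3, so n − k + 1 = 5.
Given d = 5, check d ≤ 5: YES.
Slack = (n − k + 1) − d = 0.
The code is MDS (slack = 0).
Description: the claimed parameters are [7, 3, 5]_11; such a code would be MDS (meets Singleton bound).


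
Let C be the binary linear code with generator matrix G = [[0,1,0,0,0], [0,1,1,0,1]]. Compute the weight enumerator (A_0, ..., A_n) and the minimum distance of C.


Weight distribution: A_0 = 1, A_1 = 1, A_2 = 1, A_3 = 1. Minimum distance d = 1.

Enumerate all 2^2 = 4 messages m ∈ F_2^2.
For each, compute codeword c = mG in F_2^5, then tally its weight.
  m = 00 → c = 00000, weight = 0.
  m = 10 → c = 01000, weight = 1.
  m = 01 → c = 01101, weight = 3.
  m = 11 → c = 00101, weight = 2.
Tally weights:
  weight 0: 1 codewords.
  weight 1: 1 codewords.
  weight 2: 1 codewords.
  weight 3: 1 codewords.
Minimum distance d = smallest w > 0 with A_w > 0 = 1.
Sanity: Σ A_w = 4 = 2^2 = 4 ✓.


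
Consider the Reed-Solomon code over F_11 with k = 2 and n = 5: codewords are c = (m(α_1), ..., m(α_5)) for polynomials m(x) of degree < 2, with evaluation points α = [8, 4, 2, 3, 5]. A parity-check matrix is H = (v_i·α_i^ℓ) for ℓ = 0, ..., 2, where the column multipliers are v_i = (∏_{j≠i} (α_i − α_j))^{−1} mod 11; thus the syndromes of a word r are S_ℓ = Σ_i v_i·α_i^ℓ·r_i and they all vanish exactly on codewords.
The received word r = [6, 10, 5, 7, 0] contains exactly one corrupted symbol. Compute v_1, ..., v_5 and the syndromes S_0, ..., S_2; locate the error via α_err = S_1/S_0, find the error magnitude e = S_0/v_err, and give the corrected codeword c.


S = (7, 6, 2), error at position 2, error magnitude e = 1, c = [6, 9, 5, 7, 0].

Step 1: column multipliers v_i = (∏_{j≠i}(α_i − α_j))^{−1} mod 11.
  i = 1 (α = 8): (8−4)(8−2)(8−3)(8−5) = 4·6·5·3 = 360 ≡ 8, so v_1 = 8^{−1} = 7 (mod 11).
  i = 2 (α = 4): (4−8)(4−2)(4−3)(4−5) = (−4)·2·1·(−1) = 8 ≡ 8, so v_2 = 8^{−1} = 7 (mod 11).
  i = 3 (α = 2): (2−8)(2−4)(2−3)(2−5) = (−6)·(−2)·(−1)·(−3) = 36 ≡ 3, so v_3 = 3^{−1} = 4 (mod 11).
  i = 4 (α = 3): (3−8)(3−4)(3−2)(3−5) = (−5)·(−1)·1·(−2) = −10 ≡ 1, so v_4 = 1^{−1} = 1 (mod 11).
  i = 5 (α = 5): (5−8)(5−4)(5−2)(5−3) = (−3)·1·3·2 = −18 ≡ 4, so v_5 = 4^{−1} = 3 (mod 11).
  v = [7, 7, 4, 1, 3].
Step 2: syndromes of r = [6, 10, 5, 7, 0] (all sums mod 11).
  S_0 = Σ v_i r_i = 7·6 + 7·10 + 4·5 + 1·7 + 3·0 = 139 ≡ 7.
  S_1 = Σ v_i α_i r_i = 7·8·6 + 7·4·10 + 4·2·5 + 1·3·7 + 3·5·0 = 677 ≡ 6.
  α_i^2 mod 11 = [9, 5, 4, 9, 3].
  S_2 = Σ v_i α_i^2 r_i = 7·9·6 + 7·5·10 + 4·4·5 + 1·9·7 + 3·3·0 = 871 ≡ 2.
  S = (7, 6, 2) ≠ 0, so r is not a codeword (an error is present).
Step 3: locate the error. For a single error e at position i, S_ℓ = v_i·e·α_i^ℓ, so α_err = S_1/S_0.
  S_0^{−1} = 7^{−1} = 8 (mod 11), so α_err = 6·8 = 48 ≡ 4 = α_2. Error position i = 2.
  Consistency check: S_2/S_1 = 2·2 = 4 ≡ 4 = α_err ✓ (single-error assumption holds).
Step 4: error magnitude e = S_0/v_2 = S_0·∏_{j≠2}(α_2 − α_j) = 7·8 = 56 ≡ 1 (mod 11).
Step 5: correct position 2: c_2 = r_2 − e = 10 − 1 ≡ 9 (mod 11). Hence c = [6, 9, 5, 7, 0].
  Check: interpolating c through the α_i gives m(x) = 1 + 2·x (degree < 2) with m(α_i) = c_i for every i, so c is indeed a codeword.


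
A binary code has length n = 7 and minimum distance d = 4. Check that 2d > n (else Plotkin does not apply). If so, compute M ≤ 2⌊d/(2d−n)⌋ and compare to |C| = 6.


Plotkin bound M ≤ 8; given |C| = 6 ≤ bound (satisfied).

Check applicability: 2d = 8, n = 7.
2d − n = 1 > 0, so Plotkin applies.
Compute d/(2d−n) = 4/1 ≈ 4.0000.
⌊d/(2d−n)⌋ = 4.
Plotkin bound: M ≤ 2·4 = 8.
Given |C| = 6, check: satisfied.
This |C| is below the Plotkin bound.


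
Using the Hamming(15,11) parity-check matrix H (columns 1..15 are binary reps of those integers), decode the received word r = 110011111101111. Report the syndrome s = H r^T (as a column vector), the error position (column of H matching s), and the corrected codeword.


s = (1, 1, 0, 0)^T, error position = 12, corrected codeword c = 110011111100111

Compute s = H r^T mod 2 one row at a time:
  s_1 = 1 + 1 + 1 + 0 + 1 + 1 + 1 + 1 = 7 ≡ 1 (mod 2).
  s_2 = 0 + 1 + 1 + 1 + 1 + 1 + 1 + 1 = 7 ≡ 1 (mod 2).
  s_3 = 1 + 0 + 1 + 1 + 1 + 0 + 1 + 1 = 6 ≡ 0 (mod 2).
  s_4 = 1 + 0 + 1 + 1 + 1 + 0 + 1 + 1 = 6 ≡ 0 (mod 2).
s = (1, 1, 0, 0)^T — this equals column 12 of H (binary 1100), so error is at position 12.
Correct: flip bit 12 of r = 110011111101111 to get c = 110011111100111.


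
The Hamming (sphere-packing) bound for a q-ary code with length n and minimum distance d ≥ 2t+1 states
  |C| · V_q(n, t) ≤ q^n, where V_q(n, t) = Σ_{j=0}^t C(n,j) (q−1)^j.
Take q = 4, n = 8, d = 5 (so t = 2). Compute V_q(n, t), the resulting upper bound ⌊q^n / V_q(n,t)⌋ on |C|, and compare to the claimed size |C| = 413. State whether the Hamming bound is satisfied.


V_q(n, t) = 277, q^n = 65536, Hamming bound = 236, |C| = 413 > bound (violated).

Step 1: Compute V_q(n, t) = Σ_{j=0}^2 C(n, j) (q−1)^j.
  j = 0: C(8,0)·(3)^0 = 1·1 = 1.
  j = 1: C(8,1)·(3)^1 = 8·3 = 24.
  j = 2: C(8,2)·(3)^2 = 28·9 = 252.
  V_q(n, t) = 1 + 24 + 252 = 277.
Step 2: q^n = 4^8 = 65536.
Step 3: Hamming bound ⌊q^n / V_q(n,t)⌋ = ⌊65536/277⌋ = 236.
Step 4: Compare |C| = 413 to 236: violated.
The claimed |C| lies above the Hamming bound, so no 4-ary code of length 8 with d ≥ 5 can have 413 codewords.


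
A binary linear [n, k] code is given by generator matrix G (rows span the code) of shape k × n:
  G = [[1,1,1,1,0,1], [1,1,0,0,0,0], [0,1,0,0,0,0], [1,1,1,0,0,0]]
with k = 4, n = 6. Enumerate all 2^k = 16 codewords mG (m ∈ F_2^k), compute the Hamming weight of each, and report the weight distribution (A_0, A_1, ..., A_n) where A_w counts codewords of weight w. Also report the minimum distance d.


Weight distribution: A_0 = 1, A_1 = 3, A_2 = 4, A_3 = 4, A_4 = 3, A_5 = 1. Minimum distance d = 1.

Enumerate all 2^4 = 16 messages m ∈ F_2^4.
For each, compute codeword c = mG in F_2^6, then tally its weight.
  m = 0000 → c = 000000, weight = 0.
  m = 1000 → c = 111101, weight = 5.
  m = 0100 → c = 110000, weight = 2.
  m = 1100 → c = 001101, weight = 3.
  m = 0010 → c = 010000, weight = 1.
  m = 1010 → c = 101101, weight = 4.
  m = 0110 → c = 100000, weight = 1.
  m = 1110 → c = 011101, weight = 4.
  m = 0001 → c = 111000, weight = 3.
  m = 1001 → c = 000101, weight = 2.
  m = 0101 → c = 001000, weight = 1.
  m = 1101 → c = 110101, weight = 4.
  m = 0011 → c = 101000, weight = 2.
  m = 1011 → c = 010101, weight = 3.
  m = 0111 → c = 011000, weight = 2.
  m = 1111 → c = 100101, weight = 3.
Tally weights:
  weight 0: 1 codewords.
  weight 1: 3 codewords.
  weight 2: 4 codewords.
  weight 3: 4 codewords.
  weight 4: 3 codewords.
  weight 5: 1 codewords.
Minimum distance d = smallest w > 0 with A_w > 0 = 1.
Sanity: Σ A_w = 16 = 2^4 = 16 ✓.


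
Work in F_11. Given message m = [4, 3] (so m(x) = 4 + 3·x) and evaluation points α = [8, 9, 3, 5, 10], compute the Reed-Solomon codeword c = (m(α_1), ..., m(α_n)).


c = [6, 9, 2, 8, 1]

Message polynomial: m(x) = 4 + 3·x (mod 11).
For each evaluation point α_i, compute m(α_i) mod 11:
  α_1 = 8: Horner steps 3 → 6, so m(8) = 6.
  α_2 = 9: Horner steps 3 → 9, so m(9) = 9.
  α_3 = 3: Horner steps 3 → 2, so m(3) = 2.
  α_4 = 5: Horner steps 3 → 8, so m(5) = 8.
  α_5 = 10: Horner steps 3 → 1, so m(10) = 1.
Codeword c = [6, 9, 2, 8, 1] ∈ F_11^5.


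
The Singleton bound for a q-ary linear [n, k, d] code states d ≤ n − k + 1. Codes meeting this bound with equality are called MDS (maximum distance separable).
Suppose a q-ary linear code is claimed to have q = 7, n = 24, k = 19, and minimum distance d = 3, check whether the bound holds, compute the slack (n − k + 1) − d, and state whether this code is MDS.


Singleton RHS = n − k + 1 = 6, slack = 3, bound satisfied, not MDS.

Singleton bound: d ≤ n − k + 1.
Here n = 24, k = 19, so n − k + 1 = 6.
Given d = 3, check d ≤ 6: YES.
Slack = (n − k + 1) − d = 3.
The code is NOT MDS (slack = 3 > 0).
Description: the claimed parameters are [24, 19, 3]_7; such a code would be non-MDS.


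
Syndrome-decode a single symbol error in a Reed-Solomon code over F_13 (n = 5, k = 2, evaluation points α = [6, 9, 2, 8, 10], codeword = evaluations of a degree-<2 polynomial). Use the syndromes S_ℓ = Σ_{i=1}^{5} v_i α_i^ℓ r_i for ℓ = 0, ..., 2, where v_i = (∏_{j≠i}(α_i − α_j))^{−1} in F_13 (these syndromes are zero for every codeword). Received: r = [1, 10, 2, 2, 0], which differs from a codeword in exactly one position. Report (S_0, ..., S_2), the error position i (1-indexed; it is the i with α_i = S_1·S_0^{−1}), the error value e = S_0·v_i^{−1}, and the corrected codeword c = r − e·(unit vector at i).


S = (9, 7, 4), error at position 4, error magnitude e = 8, c = [1, 10, 2, 7, 0].

Step 1: column multipliers v_i = (∏_{j≠i}(α_i − α_j))^{−1} mod 13.
  i = 1 (α = 6): (6−9)(6−2)(6−8)(6−10) = (−3)·4·(−2)·(−4) = −96 ≡ 8, so v_1 = 8^{−1} = 5 (mod 13).
  i = 2 (α = 9): (9−6)(9−2)(9−8)(9−10) = 3·7·1·(−1) = −21 ≡ 5, so v_2 = 5^{−1} = 8 (mod 13).
  i = 3 (α = 2): (2−6)(2−9)(2−8)(2−10) = (−4)·(−7)·(−6)·(−8) = 1344 ≡ 5, so v_3 = 5^{−1} = 8 (mod 13).
  i = 4 (α = 8): (8−6)(8−9)(8−2)(8−10) = 2·(−1)·6·(−2) = 24 ≡ 11, so v_4 = 11^{−1} = 6 (mod 13).
  i = 5 (α = 10): (10−6)(10−9)(10−2)(10−8) = 4·1·8·2 = 64 ≡ 12, so v_5 = 12^{−1} = 12 (mod 13).
  v = [5, 8, 8, 6, 12].
Step 2: syndromes of r = [1, 10, 2, 2, 0] (all sums mod 13).
  S_0 = Σ v_i r_i = 5·1 + 8·10 + 8·2 + 6·2 + 12·0 = 113 ≡ 9.
  S_1 = Σ v_i α_i r_i = 5·6·1 + 8·9·10 + 8·2·2 + 6·8·2 + 12·10·0 = 878 ≡ 7.
  α_i^2 mod 13 = [10, 3, 4, 12, 9].
  S_2 = Σ v_i α_i^2 r_i = 5·10·1 + 8·3·10 + 8·4·2 + 6·12·2 + 12·9·0 = 498 ≡ 4.
  S = (9, 7, 4) ≠ 0, so r is not a codeword (an error is present).
Step 3: locate the error. For a single error e at position i, S_ℓ = v_i·e·α_i^ℓ, so α_err = S_1/S_0.
  S_0^{−1} = 9^{−1} = 3 (mod 13), so α_err = 7·3 = 21 ≡ 8 = α_4. Error position i = 4.
  Consistency check: S_2/S_1 = 4·2 = 8 ≡ 8 = α_err ✓ (single-error assumption holds).
Step 4: error magnitude e = S_0/v_4 = S_0·∏_{j≠4}(α_4 − α_j) = 9·11 = 99 ≡ 8 (mod 13).
Step 5: correct position 4: c_4 = r_4 − e = 2 − 8 ≡ 7 (mod 13). Hence c = [1, 10, 2, 7, 0].
  Check: interpolating c through the α_i gives m(x) = 9 + 3·x (degree < 2) with m(α_i) = c_i for every i, so c is indeed a codeword.


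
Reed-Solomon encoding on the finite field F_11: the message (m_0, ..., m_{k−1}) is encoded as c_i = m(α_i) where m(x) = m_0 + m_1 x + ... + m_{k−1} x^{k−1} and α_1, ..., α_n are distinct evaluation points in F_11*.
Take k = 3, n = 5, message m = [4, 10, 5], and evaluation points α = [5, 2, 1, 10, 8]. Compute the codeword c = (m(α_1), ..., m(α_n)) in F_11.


c = [3, 0, 8, 10, 8]

Message polynomial: m(x) = 4 + 10·x + 5·x^2 (mod 11).
For each evaluation point α_i, compute m(α_i) mod 11:
  α_1 = 5: Horner steps 5 → 2 → 3, so m(5) = 3.
  α_2 = 2: Horner steps 5 → 9 → 0, so m(2) = 0.
  α_3 = 1: Horner steps 5 → 4 → 8, so m(1) = 8.
  α_4 = 10: Horner steps 5 → 5 → 10, so m(10) = 10.
  α_5 = 8: Horner steps 5 → 6 → 8, so m(8) = 8.
Codeword c = [3, 0, 8, 10, 8] ∈ F_11^5.


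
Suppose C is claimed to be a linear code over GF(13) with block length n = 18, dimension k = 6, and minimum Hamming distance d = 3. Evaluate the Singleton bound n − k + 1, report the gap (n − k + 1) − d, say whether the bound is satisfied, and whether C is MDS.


Singleton RHS = n − k + 1 = 13, slack = 10, bound satisfied, not MDS.

Singleton bound: d ≤ n − k + 1.
Here n = 18, k = 6, so n − k + 1 = 13.
Given d = 3, check d ≤ 13: YES.
Slack = (n − k + 1) − d = 10.
The code is NOT MDS (slack = 10 > 0).
Description: the claimed parameters are [18, 6, 3]_13; such a code would be non-MDS.


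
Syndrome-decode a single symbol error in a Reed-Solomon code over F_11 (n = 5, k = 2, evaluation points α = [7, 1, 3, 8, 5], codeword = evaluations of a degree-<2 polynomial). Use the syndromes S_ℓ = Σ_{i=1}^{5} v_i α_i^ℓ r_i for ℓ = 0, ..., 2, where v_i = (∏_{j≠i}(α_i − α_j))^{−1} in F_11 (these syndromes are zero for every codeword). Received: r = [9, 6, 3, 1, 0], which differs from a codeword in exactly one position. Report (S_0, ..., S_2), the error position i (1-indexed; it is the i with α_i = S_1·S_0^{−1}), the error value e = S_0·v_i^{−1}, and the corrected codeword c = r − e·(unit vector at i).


S = (8, 1, 7), error at position 1, error magnitude e = 1, c = [8, 6, 3, 1, 0].

Step 1: column multipliers v_i = (∏_{j≠i}(α_i − α_j))^{−1} mod 11.
  i = 1 (α = 7): (7−1)(7−3)(7−8)(7−5) = 6·4·(−1)·2 = −48 ≡ 7, so v_1 = 7^{−1} = 8 (mod 11).
  i = 2 (α = 1): (1−7)(1−3)(1−8)(1−5) = (−6)·(−2)·(−7)·(−4) = 336 ≡ 6, so v_2 = 6^{−1} = 2 (mod 11).
  i = 3 (α = 3): (3−7)(3−1)(3−8)(3−5) = (−4)·2·(−5)·(−2) = −80 ≡ 8, so v_3 = 8^{−1} = 7 (mod 11).
  i = 4 (α = 8): (8−7)(8−1)(8−3)(8−5) = 1·7·5·3 = 105 ≡ 6, so v_4 = 6^{−1} = 2 (mod 11).
  i = 5 (α = 5): (5−7)(5−1)(5−3)(5−8) = (−2)·4·2·(−3) = 48 ≡ 4, so v_5 = 4^{−1} = 3 (mod 11).
  v = [8, 2, 7, 2, 3].
Step 2: syndromes of r = [9, 6, 3, 1, 0] (all sums mod 11).
  S_0 = Σ v_i r_i = 8·9 + 2·6 + 7·3 + 2·1 + 3·0 = 107 ≡ 8.
  S_1 = Σ v_i α_i r_i = 8·7·9 + 2·1·6 + 7·3·3 + 2·8·1 + 3·5·0 = 595 ≡ 1.
  α_i^2 mod 11 = [5, 1, 9, 9, 3].
  S_2 = Σ v_i α_i^2 r_i = 8·5·9 + 2·1·6 + 7·9·3 + 2·9·1 + 3·3·0 = 579 ≡ 7.
  S = (8, 1, 7) ≠ 0, so r is not a codeword (an error is present).
Step 3: locate the error. For a single error e at position i, S_ℓ = v_i·e·α_i^ℓ, so α_err = S_1/S_0.
  S_0^{−1} = 8^{−1} = 7 (mod 11), so α_err = 1·7 = 7 ≡ 7 = α_1. Error position i = 1.
  Consistency check: S_2/S_1 = 7·1 = 7 ≡ 7 = α_err ✓ (single-error assumption holds).
Step 4: error magnitude e = S_0/v_1 = S_0·∏_{j≠1}(α_1 − α_j) = 8·7 = 56 ≡ 1 (mod 11).
Step 5: correct position 1: c_1 = r_1 − e = 9 − 1 ≡ 8 (mod 11). Hence c = [8, 6, 3, 1, 0].
  Check: interpolating c through the α_i gives m(x) = 2 + 4·x (degree < 2) with m(α_i) = c_i for every i, so c is indeed a codeword.


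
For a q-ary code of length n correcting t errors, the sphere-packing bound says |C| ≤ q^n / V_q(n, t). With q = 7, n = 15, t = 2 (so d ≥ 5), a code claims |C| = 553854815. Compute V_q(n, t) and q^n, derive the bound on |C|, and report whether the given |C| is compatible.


V_q(n, t) = 3871, q^n = 4747561509943, Hamming bound = 1226443169, |C| = 553854815 ≤ bound (satisfied).

Step 1: Compute V_q(n, t) = Σ_{j=0}^2 C(n, j) (q−1)^j.
  j = 0: C(15,0)·(6)^0 = 1·1 = 1.
  j = 1: C(15,1)·(6)^1 = 15·6 = 90.
  j = 2: C(15,2)·(6)^2 = 105·36 = 3780.
  V_q(n, t) = 1 + 90 + 3780 = 3871.
Step 2: q^n = 7^15 = 4747561509943.
Step 3: Hamming bound ⌊q^n / V_q(n,t)⌋ = ⌊4747561509943/3871⌋ = 1226443169.
Step 4: Compare |C| = 553854815 to 1226443169: satisfied.
The claimed |C| lies below the Hamming bound.


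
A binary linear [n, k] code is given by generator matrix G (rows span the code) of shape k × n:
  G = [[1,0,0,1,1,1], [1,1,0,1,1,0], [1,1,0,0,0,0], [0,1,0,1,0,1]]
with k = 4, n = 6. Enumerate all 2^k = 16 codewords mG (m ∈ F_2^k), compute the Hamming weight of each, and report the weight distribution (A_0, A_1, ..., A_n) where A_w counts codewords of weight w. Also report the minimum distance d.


Weight distribution: A_0 = 1, A_1 = 2, A_2 = 4, A_3 = 6, A_4 = 3. Minimum distance d = 1.

Enumerate all 2^4 = 16 messages m ∈ F_2^4.
For each, compute codeword c = mG in F_2^6, then tally its weight.
  m = 0000 → c = 000000, weight = 0.
  m = 1000 → c = 100111, weight = 4.
  m = 0100 → c = 110110, weight = 4.
  m = 1100 → c = 010001, weight = 2.
  m = 0010 → c = 110000, weight = 2.
  m = 1010 → c = 010111, weight = 4.
  m = 0110 → c = 000110, weight = 2.
  m = 1110 → c = 100001, weight = 2.
  m = 0001 → c = 010101, weight = 3.
  m = 1001 → c = 110010, weight = 3.
  m = 0101 → c = 100011, weight = 3.
  m = 1101 → c = 000100, weight = 1.
  m = 0011 → c = 100101, weight = 3.
  m = 1011 → c = 000010, weight = 1.
  m = 0111 → c = 010011, weight = 3.
  m = 1111 → c = 110100, weight = 3.
Tally weights:
  weight 0: 1 codewords.
  weight 1: 2 codewords.
  weight 2: 4 codewords.
  weight 3: 6 codewords.
  weight 4: 3 codewords.
Minimum distance d = smallest w > 0 with A_w > 0 = 1.
Sanity: Σ A_w = 16 = 2^4 = 16 ✓.


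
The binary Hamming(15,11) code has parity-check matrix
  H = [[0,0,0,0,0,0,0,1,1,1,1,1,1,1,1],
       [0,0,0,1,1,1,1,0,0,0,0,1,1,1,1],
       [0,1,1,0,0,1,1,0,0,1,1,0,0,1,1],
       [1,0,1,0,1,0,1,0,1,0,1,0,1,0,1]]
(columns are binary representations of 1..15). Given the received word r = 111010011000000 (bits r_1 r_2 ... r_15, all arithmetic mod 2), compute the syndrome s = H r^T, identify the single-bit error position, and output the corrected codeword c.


s = (0, 1, 0, 0)^T, error position = 4, corrected codeword c = 111110011000000

Compute s = H r^T mod 2 one row at a time:
  s_1 = 1 + 1 + 0 + 0 + 0 + 0 + 0 + 0 = 2 ≡ 0 (mod 2).
  s_2 = 0 + 1 + 0 + 0 + 0 + 0 + 0 + 0 = 1 ≡ 1 (mod 2).
  s_3 = 1 + 1 + 0 + 0 + 0 + 0 + 0 + 0 = 2 ≡ 0 (mod 2).
  s_4 = 1 + 1 + 1 + 0 + 1 + 0 + 0 + 0 = 4 ≡ 0 (mod 2).
s = (0, 1, 0, 0)^T — this equals column 4 of H (binary 0100), so error is at position 4.
Correct: flip bit 4 of r = 111010011000000 to get c = 111110011000000.


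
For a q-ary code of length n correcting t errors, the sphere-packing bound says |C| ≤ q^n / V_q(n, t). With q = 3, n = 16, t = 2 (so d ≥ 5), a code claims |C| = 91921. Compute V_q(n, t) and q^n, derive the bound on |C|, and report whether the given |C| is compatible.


V_q(n, t) = 513, q^n = 43046721, Hamming bound = 83911, |C| = 91921 > bound (violated).

Step 1: Compute V_q(n, t) = Σ_{j=0}^2 C(n, j) (q−1)^j.
  j = 0: C(16,0)·(2)^0 = 1·1 = 1.
  j = 1: C(16,1)·(2)^1 = 16·2 = 32.
  j = 2: C(16,2)·(2)^2 = 120·4 = 480.
  V_q(n, t) = 1 + 32 + 480 = 513.
Step 2: q^n = 3^16 = 43046721.
Step 3: Hamming bound ⌊q^n / V_q(n,t)⌋ = ⌊43046721/513⌋ = 83911.
Step 4: Compare |C| = 91921 to 83911: violated.
The claimed |C| lies above the Hamming bound, so no 3-ary code of length 16 with d ≥ 5 can have 91921 codewords.


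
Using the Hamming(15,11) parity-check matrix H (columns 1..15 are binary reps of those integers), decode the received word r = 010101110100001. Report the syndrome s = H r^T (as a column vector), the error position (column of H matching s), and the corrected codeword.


s = (1, 0, 1, 0)^T, error position = 10, corrected codeword c = 010101110000001

Compute s = H r^T mod 2 one row at a time:
  s_1 = 1 + 0 + 1 + 0 + 0 + 0 + 0 + 1 = 3 ≡ 1 (mod 2).
  s_2 = 1 + 0 + 1 + 1 + 0 + 0 + 0 + 1 = 4 ≡ 0 (mod 2).
  s_3 = 1 + 0 + 1 + 1 + 1 + 0 + 0 + 1 = 5 ≡ 1 (mod 2).
  s_4 = 0 + 0 + 0 + 1 + 0 + 0 + 0 + 1 = 2 ≡ 0 (mod 2).
s = (1, 0, 1, 0)^T — this equals column 10 of H (binary 1010), so error is at position 10.
Correct: flip bit 10 of r = 010101110100001 to get c = 010101110000001.


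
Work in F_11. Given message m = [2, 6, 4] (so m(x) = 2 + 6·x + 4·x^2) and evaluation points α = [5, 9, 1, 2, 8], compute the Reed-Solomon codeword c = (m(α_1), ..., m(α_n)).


c = [0, 6, 1, 8, 9]

Message polynomial: m(x) = 2 + 6·x + 4·x^2 (mod 11).
For each evaluation point α_i, compute m(α_i) mod 11:
  α_1 = 5: Horner steps 4 → 4 → 0, so m(5) = 0.
  α_2 = 9: Horner steps 4 → 9 → 6, so m(9) = 6.
  α_3 = 1: Horner steps 4 → 10 → 1, so m(1) = 1.
  α_4 = 2: Horner steps 4 → 3 → 8, so m(2) = 8.
  α_5 = 8: Horner steps 4 → 5 → 9, so m(8) = 9.
Codeword c = [0, 6, 1, 8, 9] ∈ F_11^5.


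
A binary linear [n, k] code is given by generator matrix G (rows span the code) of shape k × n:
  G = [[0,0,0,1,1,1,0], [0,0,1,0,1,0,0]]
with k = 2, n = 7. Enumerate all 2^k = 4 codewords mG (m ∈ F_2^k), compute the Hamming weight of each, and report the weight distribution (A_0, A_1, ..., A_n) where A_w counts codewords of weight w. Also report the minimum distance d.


Weight distribution: A_0 = 1, A_2 = 1, A_3 = 2. Minimum distance d = 2.

Enumerate all 2^2 = 4 messages m ∈ F_2^2.
For each, compute codeword c = mG in F_2^7, then tally its weight.
  m = 00 → c = 0000000, weight = 0.
  m = 10 → c = 0001110, weight = 3.
  m = 01 → c = 0010100, weight = 2.
  m = 11 → c = 0011010, weight = 3.
Tally weights:
  weight 0: 1 codewords.
  weight 2: 1 codewords.
  weight 3: 2 codewords.
Minimum distance d = smallest w > 0 with A_w > 0 = 2.
Sanity: Σ A_w = 4 = 2^2 = 4 ✓.


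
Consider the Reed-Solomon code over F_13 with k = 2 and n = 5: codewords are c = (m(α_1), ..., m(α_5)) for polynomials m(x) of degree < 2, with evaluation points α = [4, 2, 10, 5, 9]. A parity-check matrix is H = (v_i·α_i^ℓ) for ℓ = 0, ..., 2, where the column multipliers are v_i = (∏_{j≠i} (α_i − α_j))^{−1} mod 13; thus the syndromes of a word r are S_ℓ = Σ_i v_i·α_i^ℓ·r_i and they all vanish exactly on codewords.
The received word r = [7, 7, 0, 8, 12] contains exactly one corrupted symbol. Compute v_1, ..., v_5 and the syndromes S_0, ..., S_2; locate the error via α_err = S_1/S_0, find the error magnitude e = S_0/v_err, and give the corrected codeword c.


S = (12, 11, 9), error at position 2, error magnitude e = 2, c = [7, 5, 0, 8, 12].

Step 1: column multipliers v_i = (∏_{j≠i}(α_i − α_j))^{−1} mod 13.
  i = 1 (α = 4): (4−2)(4−10)(4−5)(4−9) = 2·(−6)·(−1)·(−5) = −60 ≡ 5, so v_1 = 5^{−1} = 8 (mod 13).
  i = 2 (α = 2): (2−4)(2−10)(2−5)(2−9) = (−2)·(−8)·(−3)·(−7) = 336 ≡ 11, so v_2 = 11^{−1} = 6 (mod 13).
  i = 3 (α = 10): (10−4)(10−2)(10−5)(10−9) = 6·8·5·1 = 240 ≡ 6, so v_3 = 6^{−1} = 11 (mod 13).
  i = 4 (α = 5): (5−4)(5−2)(5−10)(5−9) = 1·3·(−5)·(−4) = 60 ≡ 8, so v_4 = 8^{−1} = 5 (mod 13).
  i = 5 (α = 9): (9−4)(9−2)(9−10)(9−5) = 5·7·(−1)·4 = −140 ≡ 3, so v_5 = 3^{−1} = 9 (mod 13).
  v = [8, 6, 11, 5, 9].
Step 2: syndromes of r = [7, 7, 0, 8, 12] (all sums mod 13).
  S_0 = Σ v_i r_i = 8·7 + 6·7 + 11·0 + 5·8 + 9·12 = 246 ≡ 12.
  S_1 = Σ v_i α_i r_i = 8·4·7 + 6·2·7 + 11·10·0 + 5·5·8 + 9·9·12 = 1480 ≡ 11.
  α_i^2 mod 13 = [3, 4, 9, 12, 3].
  S_2 = Σ v_i α_i^2 r_i = 8·3·7 + 6·4·7 + 11·9·0 + 5·12·8 + 9·3·12 = 1140 ≡ 9.
  S = (12, 11, 9) ≠ 0, so r is not a codeword (an error is present).
Step 3: locate the error. For a single error e at position i, S_ℓ = v_i·e·α_i^ℓ, so α_err = S_1/S_0.
  S_0^{−1} = 12^{−1} = 12 (mod 13), so α_err = 11·12 = 132 ≡ 2 = α_2. Error position i = 2.
  Consistency check: S_2/S_1 = 9·6 = 54 ≡ 2 = α_err ✓ (single-error assumption holds).
Step 4: error magnitude e = S_0/v_2 = S_0·∏_{j≠2}(α_2 − α_j) = 12·11 = 132 ≡ 2 (mod 13).
Step 5: correct position 2: c_2 = r_2 − e = 7 − 2 ≡ 5 (mod 13). Hence c = [7, 5, 0, 8, 12].
  Check: interpolating c through the α_i gives m(x) = 3 + 1·x (degree < 2) with m(α_i) = c_i for every i, so c is indeed a codeword.


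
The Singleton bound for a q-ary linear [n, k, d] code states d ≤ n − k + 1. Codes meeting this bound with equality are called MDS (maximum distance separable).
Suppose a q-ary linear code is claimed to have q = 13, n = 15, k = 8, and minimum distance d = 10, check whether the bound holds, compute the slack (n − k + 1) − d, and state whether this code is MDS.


Singleton RHS = n − k + 1 = 8, slack = -2, bound violated (no such code; not MDS).

Singleton bound: d ≤ n − k + 1.
Here n = 15, k = 8, so n − k + 1 = 8.
Given d = 10, check d ≤ 8: NO.
Slack = (n − k + 1) − d = -2.
The slack is negative: d = 10 exceeds n − k + 1 = 8 by 2, so the Singleton bound is violated and no linear [15, 8, 10]_13 code can exist. In particular it is not MDS (MDS requires d = n − k + 1 exactly).
Description: the claimed parameters are [15, 8, 10]_13; such a code would be impossible (violates the Singleton bound).


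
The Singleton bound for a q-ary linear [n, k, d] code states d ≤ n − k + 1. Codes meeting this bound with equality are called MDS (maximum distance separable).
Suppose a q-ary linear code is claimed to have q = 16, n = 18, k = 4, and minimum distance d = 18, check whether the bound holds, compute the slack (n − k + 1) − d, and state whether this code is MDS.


Singleton RHS = n − k + 1 = 15, slack = -3, bound violated (no such code; not MDS).

Singleton bound: d ≤ n − k + 1.
Here n = 18, k = 4, so n − k + 1 = 15.
Given d = 18, check d ≤ 15: NO.
Slack = (n − k + 1) − d = -3.
The slack is negative: d = 18 exceeds n − k + 1 = 15 by 3, so the Singleton bound is violated and no linear [18, 4, 18]_16 code can exist. In particular it is not MDS (MDS requires d = n − k + 1 exactly).
Description: the claimed parameters are [18, 4, 18]_16; such a code would be impossible (violates the Singleton bound).


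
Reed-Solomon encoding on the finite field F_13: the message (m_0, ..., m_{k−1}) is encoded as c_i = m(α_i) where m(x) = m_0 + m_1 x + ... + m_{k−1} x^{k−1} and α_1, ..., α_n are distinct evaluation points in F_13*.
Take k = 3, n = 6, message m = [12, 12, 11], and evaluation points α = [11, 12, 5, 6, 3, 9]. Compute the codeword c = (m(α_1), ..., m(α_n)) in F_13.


c = [6, 11, 9, 12, 4, 10]

Message polynomial: m(x) = 12 + 12·x + 11·x^2 (mod 13).
For each evaluation point α_i, compute m(α_i) mod 13:
  α_1 = 11: Horner steps 11 → 3 → 6, so m(11) = 6.
  α_2 = 12: Horner steps 11 → 1 → 11, so m(12) = 11.
  α_3 = 5: Horner steps 11 → 2 → 9, so m(5) = 9.
  α_4 = 6: Horner steps 11 → 0 → 12, so m(6) = 12.
  α_5 = 3: Horner steps 11 → 6 → 4, so m(3) = 4.
  α_6 = 9: Horner steps 11 → 7 → 10, so m(9) = 10.
Codeword c = [6, 11, 9, 12, 4, 10] ∈ F_13^6.


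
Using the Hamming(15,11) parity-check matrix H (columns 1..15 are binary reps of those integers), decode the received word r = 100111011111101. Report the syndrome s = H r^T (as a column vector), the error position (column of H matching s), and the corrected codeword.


s = (1, 0, 0, 0)^T, error position = 8, corrected codeword c = 100111001111101

Compute s = H r^T mod 2 one row at a time:
  s_1 = 1 + 1 + 1 + 1 + 1 + 1 + 0 + 1 = 7 ≡ 1 (mod 2).
  s_2 = 1 + 1 + 1 + 0 + 1 + 1 + 0 + 1 = 6 ≡ 0 (mod 2).
  s_3 = 0 + 0 + 1 + 0 + 1 + 1 + 0 + 1 = 4 ≡ 0 (mod 2).
  s_4 = 1 + 0 + 1 + 0 + 1 + 1 + 1 + 1 = 6 ≡ 0 (mod 2).
s = (1, 0, 0, 0)^T — this equals column 8 of H (binary 1000), so error is at position 8.
Correct: flip bit 8 of r = 100111011111101 to get c = 100111001111101.


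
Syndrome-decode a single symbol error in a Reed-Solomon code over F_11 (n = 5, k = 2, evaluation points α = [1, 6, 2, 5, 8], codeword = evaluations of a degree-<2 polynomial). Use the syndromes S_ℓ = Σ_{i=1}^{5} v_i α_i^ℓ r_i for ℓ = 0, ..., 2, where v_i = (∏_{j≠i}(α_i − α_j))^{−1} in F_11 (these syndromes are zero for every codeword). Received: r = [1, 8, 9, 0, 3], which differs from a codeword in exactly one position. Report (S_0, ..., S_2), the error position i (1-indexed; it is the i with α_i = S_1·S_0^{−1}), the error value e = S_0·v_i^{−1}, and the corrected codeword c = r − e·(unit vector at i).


S = (10, 3, 2), error at position 5, error magnitude e = 1, c = [1, 8, 9, 0, 2].

Step 1: column multipliers v_i = (∏_{j≠i}(α_i − α_j))^{−1} mod 11.
  i = 1 (α = 1): (1−6)(1−2)(1−5)(1−8) = (−5)·(−1)·(−4)·(−7) = 140 ≡ 8, so v_1 = 8^{−1} = 7 (mod 11).
  i = 2 (α = 6): (6−1)(6−2)(6−5)(6−8) = 5·4·1·(−2) = −40 ≡ 4, so v_2 = 4^{−1} = 3 (mod 11).
  i = 3 (α = 2): (2−1)(2−6)(2−5)(2−8) = 1·(−4)·(−3)·(−6) = −72 ≡ 5, so v_3 = 5^{−1} = 9 (mod 11).
  i = 4 (α = 5): (5−1)(5−6)(5−2)(5−8) = 4·(−1)·3·(−3) = 36 ≡ 3, so v_4 = 3^{−1} = 4 (mod 11).
  i = 5 (α = 8): (8−1)(8−6)(8−2)(8−5) = 7·2·6·3 = 252 ≡ 10, so v_5 = 10^{−1} = 10 (mod 11).
  v = [7, 3, 9, 4, 10].
Step 2: syndromes of r = [1, 8, 9, 0, 3] (all sums mod 11).
  S_0 = Σ v_i r_i = 7·1 + 3·8 + 9·9 + 4·0 + 10·3 = 142 ≡ 10.
  S_1 = Σ v_i α_i r_i = 7·1·1 + 3·6·8 + 9·2·9 + 4·5·0 + 10·8·3 = 553 ≡ 3.
  α_i^2 mod 11 = [1, 3, 4, 3, 9].
  S_2 = Σ v_i α_i^2 r_i = 7·1·1 + 3·3·8 + 9·4·9 + 4·3·0 + 10·9·3 = 673 ≡ 2.
  S = (10, 3, 2) ≠ 0, so r is not a codeword (an error is present).
Step 3: locate the error. For a single error e at position i, S_ℓ = v_i·e·α_i^ℓ, so α_err = S_1/S_0.
  S_0^{−1} = 10^{−1} = 10 (mod 11), so α_err = 3·10 = 30 ≡ 8 = α_5. Error position i = 5.
  Consistency check: S_2/S_1 = 2·4 = 8 ≡ 8 = α_err ✓ (single-error assumption holds).
Step 4: error magnitude e = S_0/v_5 = S_0·∏_{j≠5}(α_5 − α_j) = 10·10 = 100 ≡ 1 (mod 11).
Step 5: correct position 5: c_5 = r_5 − e = 3 − 1 ≡ 2 (mod 11). Hence c = [1, 8, 9, 0, 2].
  Check: interpolating c through the α_i gives m(x) = 4 + 8·x (degree < 2) with m(α_i) = c_i for every i, so c is indeed a codeword.


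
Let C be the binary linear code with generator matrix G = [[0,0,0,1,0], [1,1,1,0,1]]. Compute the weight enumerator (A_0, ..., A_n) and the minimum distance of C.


Weight distribution: A_0 = 1, A_1 = 1, A_4 = 1, A_5 = 1. Minimum distance d = 1.

Enumerate all 2^2 = 4 messages m ∈ F_2^2.
For each, compute codeword c = mG in F_2^5, then tally its weight.
  m = 00 → c = 00000, weight = 0.
  m = 10 → c = 00010, weight = 1.
  m = 01 → c = 11101, weight = 4.
  m = 11 → c = 11111, weight = 5.
Tally weights:
  weight 0: 1 codewords.
  weight 1: 1 codewords.
  weight 4: 1 codewords.
  weight 5: 1 codewords.
Minimum distance d = smallest w > 0 with A_w > 0 = 1.
Sanity: Σ A_w = 4 = 2^2 = 4 ✓.


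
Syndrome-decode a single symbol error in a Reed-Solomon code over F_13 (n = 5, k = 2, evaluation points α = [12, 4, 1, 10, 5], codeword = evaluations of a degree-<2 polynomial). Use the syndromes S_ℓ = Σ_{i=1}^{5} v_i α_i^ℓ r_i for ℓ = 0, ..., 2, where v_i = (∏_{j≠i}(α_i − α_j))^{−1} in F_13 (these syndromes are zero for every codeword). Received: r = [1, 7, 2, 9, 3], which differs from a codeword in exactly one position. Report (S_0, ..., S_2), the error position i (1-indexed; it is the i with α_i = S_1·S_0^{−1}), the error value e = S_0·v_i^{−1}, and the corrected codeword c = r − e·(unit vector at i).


S = (7, 7, 7), error at position 3, error magnitude e = 9, c = [1, 7, 6, 9, 3].

Step 1: column multipliers v_i = (∏_{j≠i}(α_i − α_j))^{−1} mod 13.
  i = 1 (α = 12): (12−4)(12−1)(12−10)(12−5) = 8·11·2·7 = 1232 ≡ 10, so v_1 = 10^{−1} = 4 (mod 13).
  i = 2 (α = 4): (4−12)(4−1)(4−10)(4−5) = (−8)·3·(−6)·(−1) = −144 ≡ 12, so v_2 = 12^{−1} = 12 (mod 13).
  i = 3 (α = 1): (1−12)(1−4)(1−10)(1−5) = (−11)·(−3)·(−9)·(−4) = 1188 ≡ 5, so v_3 = 5^{−1} = 8 (mod 13).
  i = 4 (α = 10): (10−12)(10−4)(10−1)(10−5) = (−2)·6·9·5 = −540 ≡ 6, so v_4 = 6^{−1} = 11 (mod 13).
  i = 5 (α = 5): (5−12)(5−4)(5−1)(5−10) = (−7)·1·4·(−5) = 140 ≡ 10, so v_5 = 10^{−1} = 4 (mod 13).
  v = [4, 12, 8, 11, 4].
Step 2: syndromes of r = [1, 7, 2, 9, 3] (all sums mod 13).
  S_0 = Σ v_i r_i = 4·1 + 12·7 + 8·2 + 11·9 + 4·3 = 215 ≡ 7.
  S_1 = Σ v_i α_i r_i = 4·12·1 + 12·4·7 + 8·1·2 + 11·10·9 + 4·5·3 = 1450 ≡ 7.
  α_i^2 mod 13 = [1, 3, 1, 9, 12].
  S_2 = Σ v_i α_i^2 r_i = 4·1·1 + 12·3·7 + 8·1·2 + 11·9·9 + 4·12·3 = 1307 ≡ 7.
  S = (7, 7, 7) ≠ 0, so r is not a codeword (an error is present).
Step 3: locate the error. For a single error e at position i, S_ℓ = v_i·e·α_i^ℓ, so α_err = S_1/S_0.
  S_0^{−1} = 7^{−1} = 2 (mod 13), so α_err = 7·2 = 14 ≡ 1 = α_3. Error position i = 3.
  Consistency check: S_2/S_1 = 7·2 = 14 ≡ 1 = α_err ✓ (single-error assumption holds).
Step 4: error magnitude e = S_0/v_3 = S_0·∏_{j≠3}(α_3 − α_j) = 7·5 = 35 ≡ 9 (mod 13).
Step 5: correct position 3: c_3 = r_3 − e = 2 − 9 ≡ 6 (mod 13). Hence c = [1, 7, 6, 9, 3].
  Check: interpolating c through the α_i gives m(x) = 10 + 9·x (degree < 2) with m(α_i) = c_i for every i, so c is indeed a codeword.


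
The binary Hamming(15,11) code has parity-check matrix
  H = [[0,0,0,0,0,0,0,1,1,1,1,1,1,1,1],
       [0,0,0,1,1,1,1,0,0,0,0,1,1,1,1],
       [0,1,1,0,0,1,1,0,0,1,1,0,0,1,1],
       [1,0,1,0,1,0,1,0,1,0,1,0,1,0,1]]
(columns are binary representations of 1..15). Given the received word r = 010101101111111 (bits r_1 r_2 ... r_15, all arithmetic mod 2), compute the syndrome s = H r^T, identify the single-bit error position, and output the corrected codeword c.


s = (1, 1, 1, 1)^T, error position = 15, corrected codeword c = 010101101111110

Compute s = H r^T mod 2 one row at a time:
  s_1 = 0 + 1 + 1 + 1 + 1 + 1 + 1 + 1 = 7 ≡ 1 (mod 2).
  s_2 = 1 + 0 + 1 + 1 + 1 + 1 + 1 + 1 = 7 ≡ 1 (mod 2).
  s_3 = 1 + 0 + 1 + 1 + 1 + 1 + 1 + 1 = 7 ≡ 1 (mod 2).
  s_4 = 0 + 0 + 0 + 1 + 1 + 1 + 1 + 1 = 5 ≡ 1 (mod 2).
s = (1, 1, 1, 1)^T — this equals column 15 of H (binary 1111), so error is at position 15.
Correct: flip bit 15 of r = 010101101111111 to get c = 010101101111110.


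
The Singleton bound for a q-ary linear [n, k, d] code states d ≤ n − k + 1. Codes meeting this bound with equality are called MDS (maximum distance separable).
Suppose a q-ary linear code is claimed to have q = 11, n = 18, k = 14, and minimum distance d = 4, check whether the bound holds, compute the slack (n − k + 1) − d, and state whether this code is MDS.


Singleton RHS = n − k + 1 = 5, slack = 1, bound satisfied, not MDS.

Singleton bound: d ≤ n − k + 1.
Here n = 18, k = 14, so n − k + 1 = 5.
Given d = 4, check d ≤ 5: YES.
Slack = (n − k + 1) − d = 1.
The code is NOT MDS (slack = 1 > 0).
Description: the claimed parameters are [18, 14, 4]_11; such a code would be non-MDS.


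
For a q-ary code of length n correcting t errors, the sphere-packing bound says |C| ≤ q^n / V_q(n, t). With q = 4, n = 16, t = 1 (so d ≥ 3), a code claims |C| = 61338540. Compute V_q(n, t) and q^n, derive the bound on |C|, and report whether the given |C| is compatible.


V_q(n, t) = 49, q^n = 4294967296, Hamming bound = 87652393, |C| = 61338540 ≤ bound (satisfied).

Step 1: Compute V_q(n, t) = Σ_{j=0}^1 C(n, j) (q−1)^j.
  j = 0: C(16,0)·(3)^0 = 1·1 = 1.
  j = 1: C(16,1)·(3)^1 = 16·3 = 48.
  V_q(n, t) = 1 + 48 = 49.
Step 2: q^n = 4^16 = 4294967296.
Step 3: Hamming bound ⌊q^n / V_q(n,t)⌋ = ⌊4294967296/49⌋ = 87652393.
Step 4: Compare |C| = 61338540 to 87652393: satisfied.
The claimed |C| lies below the Hamming bound.


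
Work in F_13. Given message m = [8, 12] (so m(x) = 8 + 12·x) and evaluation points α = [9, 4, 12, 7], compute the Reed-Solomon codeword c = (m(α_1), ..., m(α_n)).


c = [12, 4, 9, 1]

Message polynomial: m(x) = 8 + 12·x (mod 13).
For each evaluation point α_i, compute m(α_i) mod 13:
  α_1 = 9: Horner steps 12 → 12, so m(9) = 12.
  α_2 = 4: Horner steps 12 → 4, so m(4) = 4.
  α_3 = 12: Horner steps 12 → 9, so m(12) = 9.
  α_4 = 7: Horner steps 12 → 1, so m(7) = 1.
Codeword c = [12, 4, 9, 1] ∈ F_13^4.


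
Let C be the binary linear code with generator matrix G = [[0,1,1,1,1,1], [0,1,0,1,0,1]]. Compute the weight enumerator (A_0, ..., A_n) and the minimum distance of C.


Weight distribution: A_0 = 1, A_2 = 1, A_3 = 1, A_5 = 1. Minimum distance d = 2.

Enumerate all 2^2 = 4 messages m ∈ F_2^2.
For each, compute codeword c = mG in F_2^6, then tally its weight.
  m = 00 → c = 000000, weight = 0.
  m = 10 → c = 011111, weight = 5.
  m = 01 → c = 010101, weight = 3.
  m = 11 → c = 001010, weight = 2.
Tally weights:
  weight 0: 1 codewords.
  weight 2: 1 codewords.
  weight 3: 1 codewords.
  weight 5: 1 codewords.
Minimum distance d = smallest w > 0 with A_w > 0 = 2.
Sanity: Σ A_w = 4 = 2^2 = 4 ✓.


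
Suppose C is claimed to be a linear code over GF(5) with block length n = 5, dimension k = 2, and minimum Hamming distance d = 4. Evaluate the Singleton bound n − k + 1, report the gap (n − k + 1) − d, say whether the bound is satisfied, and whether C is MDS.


Singleton RHS = n − k + 1 = 4, slack = 0, bound satisfied, MDS.

Singleton bound: d ≤ n − k + 1.
Here n = 5, k = 2, so n − k + 1 = 4.
Given d = 4, check d ≤ 4: YES.
Slack = (n − k + 1) − d = 0.
The code is MDS (slack = 0).
Description: the claimed parameters are [5, 2, 4]_5; such a code would be MDS (meets Singleton bound).


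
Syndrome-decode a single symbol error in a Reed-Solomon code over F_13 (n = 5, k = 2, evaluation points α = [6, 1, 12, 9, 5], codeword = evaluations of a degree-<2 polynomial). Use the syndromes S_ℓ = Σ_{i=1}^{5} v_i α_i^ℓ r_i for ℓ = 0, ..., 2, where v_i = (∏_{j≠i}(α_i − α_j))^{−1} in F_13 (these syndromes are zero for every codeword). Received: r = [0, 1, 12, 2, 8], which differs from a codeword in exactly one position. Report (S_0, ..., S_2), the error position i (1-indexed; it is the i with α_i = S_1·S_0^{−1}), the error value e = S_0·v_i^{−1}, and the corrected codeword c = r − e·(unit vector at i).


S = (1, 12, 1), error at position 3, error magnitude e = 8, c = [0, 1, 4, 2, 8].

Step 1: column multipliers v_i = (∏_{j≠i}(α_i − α_j))^{−1} mod 13.
  i = 1 (α = 6): (6−1)(6−12)(6−9)(6−5) = 5·(−6)·(−3)·1 = 90 ≡ 12, so v_1 = 12^{−1} = 12 (mod 13).
  i = 2 (α = 1): (1−6)(1−12)(1−9)(1−5) = (−5)·(−11)·(−8)·(−4) = 1760 ≡ 5, so v_2 = 5^{−1} = 8 (mod 13).
  i = 3 (α = 12): (12−6)(12−1)(12−9)(12−5) = 6·11·3·7 = 1386 ≡ 8, so v_3 = 8^{−1} = 5 (mod 13).
  i = 4 (α = 9): (9−6)(9−1)(9−12)(9−5) = 3·8·(−3)·4 = −288 ≡ 11, so v_4 = 11^{−1} = 6 (mod 13).
  i = 5 (α = 5): (5−6)(5−1)(5−12)(5−9) = (−1)·4·(−7)·(−4) = −112 ≡ 5, so v_5 = 5^{−1} = 8 (mod 13).
  v = [12, 8, 5, 6, 8].
Step 2: syndromes of r = [0, 1, 12, 2, 8] (all sums mod 13).
  S_0 = Σ v_i r_i = 12·0 + 8·1 + 5·12 + 6·2 + 8·8 = 144 ≡ 1.
  S_1 = Σ v_i α_i r_i = 12·6·0 + 8·1·1 + 5·12·12 + 6·9·2 + 8·5·8 = 1156 ≡ 12.
  α_i^2 mod 13 = [10, 1, 1, 3, 12].
  S_2 = Σ v_i α_i^2 r_i = 12·10·0 + 8·1·1 + 5·1·12 + 6·3·2 + 8·12·8 = 872 ≡ 1.
  S = (1, 12, 1) ≠ 0, so r is not a codeword (an error is present).
Step 3: locate the error. For a single error e at position i, S_ℓ = v_i·e·α_i^ℓ, so α_err = S_1/S_0.
  S_0^{−1} = 1^{−1} = 1 (mod 13), so α_err = 12·1 = 12 ≡ 12 = α_3. Error position i = 3.
  Consistency check: S_2/S_1 = 1·12 = 12 ≡ 12 = α_err ✓ (single-error assumption holds).
Step 4: error magnitude e = S_0/v_3 = S_0·∏_{j≠3}(α_3 − α_j) = 1·8 = 8 ≡ 8 (mod 13).
Step 5: correct position 3: c_3 = r_3 − e = 12 − 8 ≡ 4 (mod 13). Hence c = [0, 1, 4, 2, 8].
  Check: interpolating c through the α_i gives m(x) = 9 + 5·x (degree < 2) with m(α_i) = c_i for every i, so c is indeed a codeword.
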